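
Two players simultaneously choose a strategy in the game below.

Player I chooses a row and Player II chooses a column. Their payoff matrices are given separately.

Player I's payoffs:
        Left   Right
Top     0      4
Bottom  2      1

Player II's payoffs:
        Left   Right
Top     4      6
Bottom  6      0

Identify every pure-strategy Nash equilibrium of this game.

(Top, Left): Player I can switch to Bottom (0 → 2). Not NE.
(Top, Right): Player I gets 4, best alternative 1; Player II gets 6, best alternative 4. No profitable deviation — NE.
(Bottom, Left): Player I gets 2, best alternative 0; Player II gets 6, best alternative 0. No profitable deviation — NE.
(Bottom, Right): Player I can switch to Top (1 → 4). Not NE.

The pure Nash equilibria are (Top, Right) and (Bottom, Left).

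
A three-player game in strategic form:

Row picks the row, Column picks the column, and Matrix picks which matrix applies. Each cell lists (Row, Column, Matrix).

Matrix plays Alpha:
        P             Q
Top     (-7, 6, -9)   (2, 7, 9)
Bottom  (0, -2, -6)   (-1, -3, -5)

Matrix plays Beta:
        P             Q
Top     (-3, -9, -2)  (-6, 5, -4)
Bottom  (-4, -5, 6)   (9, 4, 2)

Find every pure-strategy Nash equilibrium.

The pure Nash equilibria are (Top, Q, Alpha), (Bottom, Q, Beta).

For each player, find the best response to each opponent profile; mutual best responses are the pure NE.
Row against (P, Alpha): payoffs -7, 0 → best response Bottom.
Row against (P, Beta): payoffs -3, -4 → best response Top.
Row against (Q, Alpha): payoffs 2, -1 → best response Top.
Row against (Q, Beta): payoffs -6, 9 → best response Bottom.
Column against (Top, Alpha): payoffs 6, 7 → best response Q.
Column against (Top, Beta): payoffs -9, 5 → best response Q.
Column against (Bottom, Alpha): payoffs -2, -3 → best response P.
Column against (Bottom, Beta): payoffs -5, 4 → best response Q.
Matrix against (Top, P): payoffs -9, -2 → best response Beta.
Matrix against (Top, Q): payoffs 9, -4 → best response Alpha.
Matrix against (Bottom, P): payoffs -6, 6 → best response Beta.
Matrix against (Bottom, Q): payoffs -5, 2 → best response Beta.
Mutual best responses: (Top, Q, Alpha); (Bottom, Q, Beta).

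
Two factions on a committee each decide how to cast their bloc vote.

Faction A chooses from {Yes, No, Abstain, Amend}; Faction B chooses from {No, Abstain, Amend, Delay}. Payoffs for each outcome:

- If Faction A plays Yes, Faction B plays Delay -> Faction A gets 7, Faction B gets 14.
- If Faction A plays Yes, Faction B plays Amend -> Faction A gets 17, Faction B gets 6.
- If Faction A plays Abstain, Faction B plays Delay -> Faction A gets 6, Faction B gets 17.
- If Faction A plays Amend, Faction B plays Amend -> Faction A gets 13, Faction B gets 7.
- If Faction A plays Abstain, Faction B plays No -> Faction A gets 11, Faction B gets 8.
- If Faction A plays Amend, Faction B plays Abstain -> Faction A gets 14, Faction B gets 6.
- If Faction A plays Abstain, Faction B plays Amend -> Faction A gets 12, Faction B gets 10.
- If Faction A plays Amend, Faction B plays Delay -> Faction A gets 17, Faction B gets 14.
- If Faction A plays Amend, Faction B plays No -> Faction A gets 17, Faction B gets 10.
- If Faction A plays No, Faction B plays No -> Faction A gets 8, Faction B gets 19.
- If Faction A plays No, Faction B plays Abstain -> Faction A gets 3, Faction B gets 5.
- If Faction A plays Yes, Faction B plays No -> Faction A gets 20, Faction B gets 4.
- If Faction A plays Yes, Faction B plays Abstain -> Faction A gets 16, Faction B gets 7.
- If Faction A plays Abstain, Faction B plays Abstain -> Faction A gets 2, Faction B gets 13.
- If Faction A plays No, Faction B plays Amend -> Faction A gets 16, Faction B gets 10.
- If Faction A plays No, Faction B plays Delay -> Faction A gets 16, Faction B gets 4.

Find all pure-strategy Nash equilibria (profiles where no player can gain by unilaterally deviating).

(Yes, No): Faction B can switch to Abstain (4 → 7). Not NE.
(Yes, Abstain): Faction B can switch to Delay (7 → 14). Not NE.
(Yes, Amend): Faction B can switch to Abstain (6 → 7). Not NE.
(Yes, Delay): Faction A can switch to No (7 → 16). Not NE.
(No, No): Faction A can switch to Yes (8 → 20). Not NE.
(No, Abstain): Faction A can switch to Yes (3 → 16). Not NE.
(No, Amend): Faction A can switch to Yes (16 → 17). Not NE.
(No, Delay): Faction A can switch to Amend (16 → 17). Not NE.
(Amend, Delay): Faction A gets 17, best alternative 16; Faction B gets 14, best alternative 10. No profitable deviation — NE.
(The remaining 7 profiles each have a profitable deviation by the same check.)

Pure NE: (Amend, Delay)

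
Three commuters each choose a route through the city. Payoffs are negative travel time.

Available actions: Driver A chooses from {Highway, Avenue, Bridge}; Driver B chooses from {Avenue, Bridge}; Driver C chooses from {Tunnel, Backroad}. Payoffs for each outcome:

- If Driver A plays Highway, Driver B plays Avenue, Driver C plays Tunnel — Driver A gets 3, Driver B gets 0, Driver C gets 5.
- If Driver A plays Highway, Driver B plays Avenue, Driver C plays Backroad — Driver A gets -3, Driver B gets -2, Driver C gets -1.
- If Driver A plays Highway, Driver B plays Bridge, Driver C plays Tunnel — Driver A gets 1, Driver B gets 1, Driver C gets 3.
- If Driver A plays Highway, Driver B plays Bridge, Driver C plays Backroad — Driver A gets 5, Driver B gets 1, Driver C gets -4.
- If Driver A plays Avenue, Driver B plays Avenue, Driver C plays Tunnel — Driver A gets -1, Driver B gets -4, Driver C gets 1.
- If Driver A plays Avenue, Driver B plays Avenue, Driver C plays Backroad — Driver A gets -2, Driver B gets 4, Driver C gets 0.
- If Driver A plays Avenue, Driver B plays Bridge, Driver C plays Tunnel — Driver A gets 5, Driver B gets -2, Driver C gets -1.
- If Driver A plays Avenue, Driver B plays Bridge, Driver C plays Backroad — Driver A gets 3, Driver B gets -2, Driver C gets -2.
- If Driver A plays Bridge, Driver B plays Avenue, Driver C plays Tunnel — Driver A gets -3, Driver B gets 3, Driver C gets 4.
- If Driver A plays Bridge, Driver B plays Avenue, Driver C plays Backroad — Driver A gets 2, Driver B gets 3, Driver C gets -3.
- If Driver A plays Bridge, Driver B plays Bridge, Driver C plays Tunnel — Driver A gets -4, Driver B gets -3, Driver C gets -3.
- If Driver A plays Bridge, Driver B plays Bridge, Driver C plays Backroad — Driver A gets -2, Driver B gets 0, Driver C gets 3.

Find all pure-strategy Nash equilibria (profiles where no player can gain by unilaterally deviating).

Driver A against (Avenue, Tunnel): payoffs 3, -1, -3 → best response Highway.
Driver A against (Avenue, Backroad): payoffs -3, -2, 2 → best response Bridge.
Driver A against (Bridge, Tunnel): payoffs 1, 5, -4 → best response Avenue.
Driver A against (Bridge, Backroad): payoffs 5, 3, -2 → best response Highway.
Driver B against (Highway, Tunnel): payoffs 0, 1 → best response Bridge.
Driver B against (Highway, Backroad): payoffs -2, 1 → best response Bridge.
Driver B against (Avenue, Tunnel): payoffs -4, -2 → best response Bridge.
Driver B against (Avenue, Backroad): payoffs 4, -2 → best response Avenue.
Driver B against (Bridge, Tunnel): payoffs 3, -3 → best response Avenue.
Driver B against (Bridge, Backroad): payoffs 3, 0 → best response Avenue.
Driver C against (Highway, Avenue): payoffs 5, -1 → best response Tunnel.
Driver C against (Highway, Bridge): payoffs 3, -4 → best response Tunnel.
Driver C against (Avenue, Avenue): payoffs 1, 0 → best response Tunnel.
Driver C against (Avenue, Bridge): payoffs -1, -2 → best response Tunnel.
Driver C against (Bridge, Avenue): payoffs 4, -3 → best response Tunnel.
Driver C against (Bridge, Bridge): payoffs -3, 3 → best response Backroad.
Mutual best responses: (Avenue, Bridge, Tunnel).

Pure NE: (Avenue, Bridge, Tunnel)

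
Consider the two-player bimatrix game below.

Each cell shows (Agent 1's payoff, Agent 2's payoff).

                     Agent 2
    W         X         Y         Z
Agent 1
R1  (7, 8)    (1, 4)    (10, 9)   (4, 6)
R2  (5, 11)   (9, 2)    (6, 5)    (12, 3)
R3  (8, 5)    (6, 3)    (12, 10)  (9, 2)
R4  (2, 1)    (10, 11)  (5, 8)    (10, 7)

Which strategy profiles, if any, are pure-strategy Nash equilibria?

Pure-strategy Nash equilibria: (R3, Y) and (R4, X)

(R1, W): Agent 1 can switch to R3 (7 → 8). Not NE.
(R1, X): Agent 1 can switch to R2 (1 → 9). Not NE.
(R1, Y): Agent 1 can switch to R3 (10 → 12). Not NE.
(R1, Z): Agent 1 can switch to R2 (4 → 12). Not NE.
(R2, W): Agent 1 can switch to R1 (5 → 7). Not NE.
(R2, X): Agent 1 can switch to R4 (9 → 10). Not NE.
(R2, Y): Agent 1 can switch to R1 (6 → 10). Not NE.
(R2, Z): Agent 2 can switch to W (3 → 11). Not NE.
(R3, W): Agent 2 can switch to Y (5 → 10). Not NE.
(R3, X): Agent 1 can switch to R2 (6 → 9). Not NE.
(R3, Y): Agent 1 gets 12, best alternative 10; Agent 2 gets 10, best alternative 5. No profitable deviation — NE.
(R4, X): Agent 1 gets 10, best alternative 9; Agent 2 gets 11, best alternative 8. No profitable deviation — NE.
(The remaining 4 profiles each have a profitable deviation by the same check.)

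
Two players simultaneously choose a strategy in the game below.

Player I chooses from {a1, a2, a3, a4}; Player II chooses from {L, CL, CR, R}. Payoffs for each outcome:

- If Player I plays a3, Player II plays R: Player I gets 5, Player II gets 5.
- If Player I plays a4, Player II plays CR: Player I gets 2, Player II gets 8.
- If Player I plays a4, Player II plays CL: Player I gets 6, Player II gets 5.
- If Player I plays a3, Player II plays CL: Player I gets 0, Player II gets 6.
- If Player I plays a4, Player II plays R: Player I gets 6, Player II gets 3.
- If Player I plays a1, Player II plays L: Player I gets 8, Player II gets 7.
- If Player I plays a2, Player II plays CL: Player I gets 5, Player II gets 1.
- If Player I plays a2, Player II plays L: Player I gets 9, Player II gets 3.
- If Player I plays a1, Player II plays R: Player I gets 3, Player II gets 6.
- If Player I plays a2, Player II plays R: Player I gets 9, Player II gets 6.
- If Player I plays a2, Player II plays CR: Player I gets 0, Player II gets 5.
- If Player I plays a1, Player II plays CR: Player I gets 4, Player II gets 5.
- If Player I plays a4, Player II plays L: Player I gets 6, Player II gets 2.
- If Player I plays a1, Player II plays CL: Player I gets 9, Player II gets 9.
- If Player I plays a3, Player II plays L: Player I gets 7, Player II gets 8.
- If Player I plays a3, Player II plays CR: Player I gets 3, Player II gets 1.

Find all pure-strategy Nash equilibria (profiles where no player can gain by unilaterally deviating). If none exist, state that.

The pure Nash equilibria are (a1, CL); (a2, R).

For each player, find the best response to each opponent profile; mutual best responses are the pure NE.
Player I against L: payoffs 8, 9, 7, 6 → best response a2.
Player I against CL: payoffs 9, 5, 0, 6 → best response a1.
Player I against CR: payoffs 4, 0, 3, 2 → best response a1.
Player I against R: payoffs 3, 9, 5, 6 → best response a2.
Player II against a1: payoffs 7, 9, 5, 6 → best response CL.
Player II against a2: payoffs 3, 1, 5, 6 → best response R.
Player II against a3: payoffs 8, 6, 1, 5 → best response L.
Player II against a4: payoffs 2, 5, 8, 3 → best response CR.
Mutual best responses: (a1, CL); (a2, R).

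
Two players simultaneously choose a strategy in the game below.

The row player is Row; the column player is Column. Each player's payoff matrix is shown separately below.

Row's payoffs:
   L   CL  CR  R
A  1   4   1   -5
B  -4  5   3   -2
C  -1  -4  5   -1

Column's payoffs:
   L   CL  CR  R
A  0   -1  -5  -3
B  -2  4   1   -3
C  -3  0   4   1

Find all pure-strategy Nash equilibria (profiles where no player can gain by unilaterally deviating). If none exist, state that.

The pure Nash equilibria are (A, L); (B, CL); (C, CR).

Check each profile: it is a Nash equilibrium iff no player can strictly gain by switching unilaterally.
(A, L): Row gets 1, best alternative -1; Column gets 0, best alternative -1. No profitable deviation — NE.
(A, CL): Row can switch to B (4 → 5). Not NE.
(A, CR): Row can switch to B (1 → 3). Not NE.
(A, R): Row can switch to B (-5 → -2). Not NE.
(B, L): Row can switch to A (-4 → 1). Not NE.
(B, CL): Row gets 5, best alternative 4; Column gets 4, best alternative 1. No profitable deviation — NE.
(B, CR): Row can switch to C (3 → 5). Not NE.
(B, R): Row can switch to C (-2 → -1). Not NE.
(C, CR): Row gets 5, best alternative 3; Column gets 4, best alternative 1. No profitable deviation — NE.
(The remaining 3 profiles each have a profitable deviation by the same check.)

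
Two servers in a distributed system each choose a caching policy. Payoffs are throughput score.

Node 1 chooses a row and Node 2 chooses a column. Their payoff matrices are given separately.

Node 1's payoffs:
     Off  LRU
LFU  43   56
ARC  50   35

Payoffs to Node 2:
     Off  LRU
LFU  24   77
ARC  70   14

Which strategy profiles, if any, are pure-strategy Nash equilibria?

Pure-strategy Nash equilibria: (LFU, LRU), (ARC, Off)

Node 1 against Off: payoffs 43, 50 → best response ARC.
Node 1 against LRU: payoffs 56, 35 → best response LFU.
Node 2 against LFU: payoffs 24, 77 → best response LRU.
Node 2 against ARC: payoffs 70, 14 → best response Off.
Mutual best responses: (LFU, LRU); (ARC, Off).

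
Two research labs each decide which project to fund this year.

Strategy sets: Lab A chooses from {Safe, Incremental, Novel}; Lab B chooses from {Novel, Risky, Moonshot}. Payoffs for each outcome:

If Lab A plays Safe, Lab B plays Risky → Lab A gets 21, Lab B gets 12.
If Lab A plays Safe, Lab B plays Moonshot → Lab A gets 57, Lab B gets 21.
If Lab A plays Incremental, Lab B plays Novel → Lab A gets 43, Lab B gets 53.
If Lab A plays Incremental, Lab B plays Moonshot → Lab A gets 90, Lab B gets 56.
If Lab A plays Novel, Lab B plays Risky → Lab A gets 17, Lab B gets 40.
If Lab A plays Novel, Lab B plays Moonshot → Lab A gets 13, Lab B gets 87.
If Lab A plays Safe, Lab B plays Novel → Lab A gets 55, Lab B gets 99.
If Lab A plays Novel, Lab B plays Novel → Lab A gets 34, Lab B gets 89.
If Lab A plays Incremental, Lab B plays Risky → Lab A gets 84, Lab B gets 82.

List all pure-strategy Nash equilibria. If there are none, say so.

(Safe, Novel): Lab A gets 55, best alternative 43; Lab B gets 99, best alternative 21. No profitable deviation — NE.
(Safe, Risky): Lab A can switch to Incremental (21 → 84). Not NE.
(Safe, Moonshot): Lab A can switch to Incremental (57 → 90). Not NE.
(Incremental, Novel): Lab A can switch to Safe (43 → 55). Not NE.
(Incremental, Risky): Lab A gets 84, best alternative 21; Lab B gets 82, best alternative 56. No profitable deviation — NE.
(Incremental, Moonshot): Lab B can switch to Risky (56 → 82). Not NE.
(Novel, Novel): Lab A can switch to Safe (34 → 55). Not NE.
(Novel, Risky): Lab A can switch to Safe (17 → 21). Not NE.
(Novel, Moonshot): Lab A can switch to Safe (13 → 57). Not NE.

(Safe, Novel); (Incremental, Risky)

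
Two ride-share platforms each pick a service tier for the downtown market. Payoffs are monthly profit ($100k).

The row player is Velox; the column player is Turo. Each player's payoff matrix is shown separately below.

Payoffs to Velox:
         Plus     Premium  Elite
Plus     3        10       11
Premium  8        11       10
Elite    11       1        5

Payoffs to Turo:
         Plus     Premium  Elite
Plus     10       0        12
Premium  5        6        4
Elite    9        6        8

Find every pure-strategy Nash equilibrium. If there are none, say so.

(Plus, Elite) and (Premium, Premium) and (Elite, Plus)

Check each profile: it is a Nash equilibrium iff no player can strictly gain by switching unilaterally.
(Plus, Plus): Velox can switch to Premium (3 → 8). Not NE.
(Plus, Premium): Velox can switch to Premium (10 → 11). Not NE.
(Plus, Elite): Velox gets 11, best alternative 10; Turo gets 12, best alternative 10. No profitable deviation — NE.
(Premium, Plus): Velox can switch to Elite (8 → 11). Not NE.
(Premium, Premium): Velox gets 11, best alternative 10; Turo gets 6, best alternative 5. No profitable deviation — NE.
(Premium, Elite): Velox can switch to Plus (10 → 11). Not NE.
(Elite, Plus): Velox gets 11, best alternative 8; Turo gets 9, best alternative 8. No profitable deviation — NE.
(Elite, Premium): Velox can switch to Plus (1 → 10). Not NE.
(Elite, Elite): Velox can switch to Plus (5 → 11). Not NE.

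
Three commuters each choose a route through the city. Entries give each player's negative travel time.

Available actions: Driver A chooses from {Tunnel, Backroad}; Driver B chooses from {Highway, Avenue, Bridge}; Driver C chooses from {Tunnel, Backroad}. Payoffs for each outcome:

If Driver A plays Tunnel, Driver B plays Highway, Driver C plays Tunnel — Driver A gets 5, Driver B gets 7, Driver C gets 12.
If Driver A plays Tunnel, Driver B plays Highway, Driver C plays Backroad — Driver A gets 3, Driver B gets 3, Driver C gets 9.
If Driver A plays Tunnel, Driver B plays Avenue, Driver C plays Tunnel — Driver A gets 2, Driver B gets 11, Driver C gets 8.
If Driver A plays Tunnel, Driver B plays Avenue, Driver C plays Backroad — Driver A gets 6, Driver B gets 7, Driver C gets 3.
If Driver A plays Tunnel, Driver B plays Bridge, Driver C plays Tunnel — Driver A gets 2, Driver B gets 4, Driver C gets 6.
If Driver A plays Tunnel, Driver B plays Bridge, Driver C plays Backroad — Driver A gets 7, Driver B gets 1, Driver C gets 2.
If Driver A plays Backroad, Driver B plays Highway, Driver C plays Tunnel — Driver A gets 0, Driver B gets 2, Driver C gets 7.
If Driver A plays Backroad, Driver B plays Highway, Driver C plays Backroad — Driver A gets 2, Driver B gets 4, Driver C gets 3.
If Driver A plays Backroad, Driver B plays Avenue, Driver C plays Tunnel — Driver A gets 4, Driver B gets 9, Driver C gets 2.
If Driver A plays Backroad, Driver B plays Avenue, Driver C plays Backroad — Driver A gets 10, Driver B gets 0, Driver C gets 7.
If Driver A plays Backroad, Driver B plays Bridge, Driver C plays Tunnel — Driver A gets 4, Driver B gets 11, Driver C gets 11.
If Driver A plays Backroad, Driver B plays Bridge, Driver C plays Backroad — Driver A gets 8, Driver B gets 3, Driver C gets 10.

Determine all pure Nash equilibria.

For each strategy profile, look for a profitable unilateral deviation.
(Tunnel, Highway, Tunnel): Driver B can switch to Avenue (7 → 11). Not NE.
(Tunnel, Highway, Backroad): Driver B can switch to Avenue (3 → 7). Not NE.
(Tunnel, Avenue, Tunnel): Driver A can switch to Backroad (2 → 4). Not NE.
(Tunnel, Avenue, Backroad): Driver A can switch to Backroad (6 → 10). Not NE.
(Tunnel, Bridge, Tunnel): Driver A can switch to Backroad (2 → 4). Not NE.
(Tunnel, Bridge, Backroad): Driver A can switch to Backroad (7 → 8). Not NE.
(Backroad, Highway, Tunnel): Driver A can switch to Tunnel (0 → 5). Not NE.
(Backroad, Highway, Backroad): Driver A can switch to Tunnel (2 → 3). Not NE.
(Backroad, Avenue, Tunnel): Driver B can switch to Bridge (9 → 11). Not NE.
(Backroad, Avenue, Backroad): Driver B can switch to Highway (0 → 4). Not NE.
(Backroad, Bridge, Tunnel): Driver A gets 4, best alternative 2; Driver B gets 11, best alternative 9; Driver C gets 11, best alternative 10. No profitable deviation — NE.
(The remaining 1 profile has a profitable deviation by the same check.)

Pure NE: (Backroad, Bridge, Tunnel)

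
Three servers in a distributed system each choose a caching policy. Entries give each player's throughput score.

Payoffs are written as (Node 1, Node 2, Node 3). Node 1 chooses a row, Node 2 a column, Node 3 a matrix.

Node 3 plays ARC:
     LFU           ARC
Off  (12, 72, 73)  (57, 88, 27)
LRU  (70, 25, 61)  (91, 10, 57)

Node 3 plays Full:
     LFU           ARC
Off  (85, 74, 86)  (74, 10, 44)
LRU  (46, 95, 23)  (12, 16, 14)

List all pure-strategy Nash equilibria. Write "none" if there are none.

The pure Nash equilibria are (Off, LFU, Full), (LRU, LFU, ARC).

Node 1 against (LFU, ARC): payoffs 12, 70 → best response LRU.
Node 1 against (LFU, Full): payoffs 85, 46 → best response Off.
Node 1 against (ARC, ARC): payoffs 57, 91 → best response LRU.
Node 1 against (ARC, Full): payoffs 74, 12 → best response Off.
Node 2 against (Off, ARC): payoffs 72, 88 → best response ARC.
Node 2 against (Off, Full): payoffs 74, 10 → best response LFU.
Node 2 against (LRU, ARC): payoffs 25, 10 → best response LFU.
Node 2 against (LRU, Full): payoffs 95, 16 → best response LFU.
Node 3 against (Off, LFU): payoffs 73, 86 → best response Full.
Node 3 against (Off, ARC): payoffs 27, 44 → best response Full.
Node 3 against (LRU, LFU): payoffs 61, 23 → best response ARC.
Node 3 against (LRU, ARC): payoffs 57, 14 → best response ARC.
Mutual best responses: (Off, LFU, Full); (LRU, LFU, ARC).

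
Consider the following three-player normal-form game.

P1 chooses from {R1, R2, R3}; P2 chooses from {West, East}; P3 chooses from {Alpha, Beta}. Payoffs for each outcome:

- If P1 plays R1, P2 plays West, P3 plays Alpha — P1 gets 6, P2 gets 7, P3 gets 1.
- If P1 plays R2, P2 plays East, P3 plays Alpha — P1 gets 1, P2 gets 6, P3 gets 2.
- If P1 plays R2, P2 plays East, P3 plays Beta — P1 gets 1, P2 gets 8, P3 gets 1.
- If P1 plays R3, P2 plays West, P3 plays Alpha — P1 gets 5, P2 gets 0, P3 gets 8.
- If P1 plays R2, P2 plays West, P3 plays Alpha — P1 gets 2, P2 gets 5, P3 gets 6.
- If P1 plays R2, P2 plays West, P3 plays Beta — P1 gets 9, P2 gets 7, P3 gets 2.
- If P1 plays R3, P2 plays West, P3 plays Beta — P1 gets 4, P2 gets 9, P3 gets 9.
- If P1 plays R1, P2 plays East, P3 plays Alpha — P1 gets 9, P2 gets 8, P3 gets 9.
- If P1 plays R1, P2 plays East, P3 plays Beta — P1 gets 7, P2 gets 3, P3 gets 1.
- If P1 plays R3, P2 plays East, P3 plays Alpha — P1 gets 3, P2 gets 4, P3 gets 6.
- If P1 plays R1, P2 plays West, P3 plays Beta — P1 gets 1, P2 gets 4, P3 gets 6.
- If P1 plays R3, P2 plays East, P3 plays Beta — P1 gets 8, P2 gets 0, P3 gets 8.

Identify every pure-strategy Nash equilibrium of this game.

Pure NE: (R1, East, Alpha)

P1 against (West, Alpha): payoffs 6, 2, 5 → best response R1.
P1 against (West, Beta): payoffs 1, 9, 4 → best response R2.
P1 against (East, Alpha): payoffs 9, 1, 3 → best response R1.
P1 against (East, Beta): payoffs 7, 1, 8 → best response R3.
P2 against (R1, Alpha): payoffs 7, 8 → best response East.
P2 against (R1, Beta): payoffs 4, 3 → best response West.
P2 against (R2, Alpha): payoffs 5, 6 → best response East.
P2 against (R2, Beta): payoffs 7, 8 → best response East.
P2 against (R3, Alpha): payoffs 0, 4 → best response East.
P2 against (R3, Beta): payoffs 9, 0 → best response West.
P3 against (R1, West): payoffs 1, 6 → best response Beta.
P3 against (R1, East): payoffs 9, 1 → best response Alpha.
P3 against (R2, West): payoffs 6, 2 → best response Alpha.
P3 against (R2, East): payoffs 2, 1 → best response Alpha.
P3 against (R3, West): payoffs 8, 9 → best response Beta.
P3 against (R3, East): payoffs 6, 8 → best response Beta.
Mutual best responses: (R1, East, Alpha).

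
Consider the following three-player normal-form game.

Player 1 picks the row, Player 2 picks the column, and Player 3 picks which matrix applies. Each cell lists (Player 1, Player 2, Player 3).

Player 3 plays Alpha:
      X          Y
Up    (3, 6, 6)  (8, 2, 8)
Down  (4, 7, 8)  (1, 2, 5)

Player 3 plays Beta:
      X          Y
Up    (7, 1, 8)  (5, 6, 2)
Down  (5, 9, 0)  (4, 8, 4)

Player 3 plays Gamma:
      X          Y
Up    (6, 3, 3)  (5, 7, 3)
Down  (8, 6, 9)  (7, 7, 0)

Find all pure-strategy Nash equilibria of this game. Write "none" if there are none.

Player 1 against (X, Alpha): payoffs 3, 4 → best response Down.
Player 1 against (X, Beta): payoffs 7, 5 → best response Up.
Player 1 against (X, Gamma): payoffs 6, 8 → best response Down.
Player 1 against (Y, Alpha): payoffs 8, 1 → best response Up.
Player 1 against (Y, Beta): payoffs 5, 4 → best response Up.
Player 1 against (Y, Gamma): payoffs 5, 7 → best response Down.
Player 2 against (Up, Alpha): payoffs 6, 2 → best response X.
Player 2 against (Up, Beta): payoffs 1, 6 → best response Y.
Player 2 against (Up, Gamma): payoffs 3, 7 → best response Y.
Player 2 against (Down, Alpha): payoffs 7, 2 → best response X.
Player 2 against (Down, Beta): payoffs 9, 8 → best response X.
Player 2 against (Down, Gamma): payoffs 6, 7 → best response Y.
Player 3 against (Up, X): payoffs 6, 8, 3 → best response Beta.
Player 3 against (Up, Y): payoffs 8, 2, 3 → best response Alpha.
Player 3 against (Down, X): payoffs 8, 0, 9 → best response Gamma.
Player 3 against (Down, Y): payoffs 5, 4, 0 → best response Alpha.
No profile is a mutual best response for all players.

This game has no pure Nash equilibrium.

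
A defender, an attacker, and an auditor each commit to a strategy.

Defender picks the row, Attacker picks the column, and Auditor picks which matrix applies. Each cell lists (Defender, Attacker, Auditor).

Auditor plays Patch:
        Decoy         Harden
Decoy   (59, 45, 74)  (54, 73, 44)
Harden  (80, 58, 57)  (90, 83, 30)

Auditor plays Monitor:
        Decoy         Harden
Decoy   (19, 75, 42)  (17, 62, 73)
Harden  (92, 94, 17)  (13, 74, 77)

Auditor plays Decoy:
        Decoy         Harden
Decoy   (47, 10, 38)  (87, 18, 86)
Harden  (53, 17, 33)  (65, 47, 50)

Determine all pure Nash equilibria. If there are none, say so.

(Decoy, Harden, Decoy)

For each player, find the best response to each opponent profile; mutual best responses are the pure NE.
Defender against (Decoy, Patch): payoffs 59, 80 → best response Harden.
Defender against (Decoy, Monitor): payoffs 19, 92 → best response Harden.
Defender against (Decoy, Decoy): payoffs 47, 53 → best response Harden.
Defender against (Harden, Patch): payoffs 54, 90 → best response Harden.
Defender against (Harden, Monitor): payoffs 17, 13 → best response Decoy.
Defender against (Harden, Decoy): payoffs 87, 65 → best response Decoy.
Attacker against (Decoy, Patch): payoffs 45, 73 → best response Harden.
Attacker against (Decoy, Monitor): payoffs 75, 62 → best response Decoy.
Attacker against (Decoy, Decoy): payoffs 10, 18 → best response Harden.
Attacker against (Harden, Patch): payoffs 58, 83 → best response Harden.
Attacker against (Harden, Monitor): payoffs 94, 74 → best response Decoy.
Attacker against (Harden, Decoy): payoffs 17, 47 → best response Harden.
Auditor against (Decoy, Decoy): payoffs 74, 42, 38 → best response Patch.
Auditor against (Decoy, Harden): payoffs 44, 73, 86 → best response Decoy.
Auditor against (Harden, Decoy): payoffs 57, 17, 33 → best response Patch.
Auditor against (Harden, Harden): payoffs 30, 77, 50 → best response Monitor.
Mutual best responses: (Decoy, Harden, Decoy).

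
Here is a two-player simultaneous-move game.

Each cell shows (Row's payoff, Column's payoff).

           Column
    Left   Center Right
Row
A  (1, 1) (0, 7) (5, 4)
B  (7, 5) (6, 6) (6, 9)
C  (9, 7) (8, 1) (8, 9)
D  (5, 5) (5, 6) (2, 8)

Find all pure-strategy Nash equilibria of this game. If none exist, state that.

(C, Right)

(A, Left): Row can switch to B (1 → 7). Not NE.
(A, Center): Row can switch to B (0 → 6). Not NE.
(A, Right): Row can switch to B (5 → 6). Not NE.
(B, Left): Row can switch to C (7 → 9). Not NE.
(B, Center): Row can switch to C (6 → 8). Not NE.
(B, Right): Row can switch to C (6 → 8). Not NE.
(C, Left): Column can switch to Right (7 → 9). Not NE.
(C, Center): Column can switch to Left (1 → 7). Not NE.
(C, Right): Row gets 8, best alternative 6; Column gets 9, best alternative 7. No profitable deviation — NE.
(D, Left): Row can switch to B (5 → 7). Not NE.
(D, Center): Row can switch to B (5 → 6). Not NE.
(D, Right): Row can switch to A (2 → 5). Not NE.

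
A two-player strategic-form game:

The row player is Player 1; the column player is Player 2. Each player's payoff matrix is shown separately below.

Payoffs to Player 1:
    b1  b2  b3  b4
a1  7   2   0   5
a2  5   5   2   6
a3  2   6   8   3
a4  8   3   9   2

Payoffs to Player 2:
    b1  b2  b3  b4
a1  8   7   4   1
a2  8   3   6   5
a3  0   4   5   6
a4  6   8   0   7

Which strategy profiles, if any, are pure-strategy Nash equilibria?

There is no pure-strategy Nash equilibrium.

Player 1 against b1: payoffs 7, 5, 2, 8 → best response a4.
Player 1 against b2: payoffs 2, 5, 6, 3 → best response a3.
Player 1 against b3: payoffs 0, 2, 8, 9 → best response a4.
Player 1 against b4: payoffs 5, 6, 3, 2 → best response a2.
Player 2 against a1: payoffs 8, 7, 4, 1 → best response b1.
Player 2 against a2: payoffs 8, 3, 6, 5 → best response b1.
Player 2 against a3: payoffs 0, 4, 5, 6 → best response b4.
Player 2 against a4: payoffs 6, 8, 0, 7 → best response b2.
No profile is a mutual best response for all players.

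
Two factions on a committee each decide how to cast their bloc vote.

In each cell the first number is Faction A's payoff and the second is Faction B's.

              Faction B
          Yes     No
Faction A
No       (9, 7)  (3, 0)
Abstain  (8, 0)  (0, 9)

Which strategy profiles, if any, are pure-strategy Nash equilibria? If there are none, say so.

Pure NE: (No, Yes)

Faction A against Yes: payoffs 9, 8 → best response No.
Faction A against No: payoffs 3, 0 → best response No.
Faction B against No: payoffs 7, 0 → best response Yes.
Faction B against Abstain: payoffs 0, 9 → best response No.
Mutual best responses: (No, Yes).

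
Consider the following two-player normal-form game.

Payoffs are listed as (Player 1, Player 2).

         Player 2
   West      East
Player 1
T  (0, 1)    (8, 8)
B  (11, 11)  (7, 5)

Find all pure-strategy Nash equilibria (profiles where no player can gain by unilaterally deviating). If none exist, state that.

Mark each player's best response to every combination of opponents' strategies; a profile where every player is best-responding is a pure Nash equilibrium.
Player 1 against West: payoffs 0, 11 → best response B.
Player 1 against East: payoffs 8, 7 → best response T.
Player 2 against T: payoffs 1, 8 → best response East.
Player 2 against B: payoffs 11, 5 → best response West.
Mutual best responses: (T, East); (B, West).

(T, East) and (B, West)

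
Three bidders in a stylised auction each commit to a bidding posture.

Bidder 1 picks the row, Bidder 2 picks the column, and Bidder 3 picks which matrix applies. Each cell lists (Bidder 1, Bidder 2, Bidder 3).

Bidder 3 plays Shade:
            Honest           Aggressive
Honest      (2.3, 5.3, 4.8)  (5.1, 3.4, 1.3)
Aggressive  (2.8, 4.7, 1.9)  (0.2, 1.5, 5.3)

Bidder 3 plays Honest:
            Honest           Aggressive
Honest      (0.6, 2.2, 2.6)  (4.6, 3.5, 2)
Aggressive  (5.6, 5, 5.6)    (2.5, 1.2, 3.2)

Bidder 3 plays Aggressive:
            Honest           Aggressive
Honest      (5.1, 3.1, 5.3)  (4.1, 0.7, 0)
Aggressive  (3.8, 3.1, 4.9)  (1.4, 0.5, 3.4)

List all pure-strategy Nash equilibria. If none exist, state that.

(Honest, Honest, Aggressive); (Honest, Aggressive, Honest); (Aggressive, Honest, Honest)

Mark each player's best response to every combination of opponents' strategies; a profile where every player is best-responding is a pure Nash equilibrium.
Bidder 1 against (Honest, Shade): payoffs 2.3, 2.8 → best response Aggressive.
Bidder 1 against (Honest, Honest): payoffs 0.6, 5.6 → best response Aggressive.
Bidder 1 against (Honest, Aggressive): payoffs 5.1, 3.8 → best response Honest.
Bidder 1 against (Aggressive, Shade): payoffs 5.1, 0.2 → best response Honest.
Bidder 1 against (Aggressive, Honest): payoffs 4.6, 2.5 → best response Honest.
Bidder 1 against (Aggressive, Aggressive): payoffs 4.1, 1.4 → best response Honest.
Bidder 2 against (Honest, Shade): payoffs 5.3, 3.4 → best response Honest.
Bidder 2 against (Honest, Honest): payoffs 2.2, 3.5 → best response Aggressive.
Bidder 2 against (Honest, Aggressive): payoffs 3.1, 0.7 → best response Honest.
Bidder 2 against (Aggressive, Shade): payoffs 4.7, 1.5 → best response Honest.
Bidder 2 against (Aggressive, Honest): payoffs 5, 1.2 → best response Honest.
Bidder 2 against (Aggressive, Aggressive): payoffs 3.1, 0.5 → best response Honest.
Bidder 3 against (Honest, Honest): payoffs 4.8, 2.6, 5.3 → best response Aggressive.
Bidder 3 against (Honest, Aggressive): payoffs 1.3, 2, 0 → best response Honest.
Bidder 3 against (Aggressive, Honest): payoffs 1.9, 5.6, 4.9 → best response Honest.
Bidder 3 against (Aggressive, Aggressive): payoffs 5.3, 3.2, 3.4 → best response Shade.
Mutual best responses: (Honest, Honest, Aggressive); (Honest, Aggressive, Honest); (Aggressive, Honest, Honest).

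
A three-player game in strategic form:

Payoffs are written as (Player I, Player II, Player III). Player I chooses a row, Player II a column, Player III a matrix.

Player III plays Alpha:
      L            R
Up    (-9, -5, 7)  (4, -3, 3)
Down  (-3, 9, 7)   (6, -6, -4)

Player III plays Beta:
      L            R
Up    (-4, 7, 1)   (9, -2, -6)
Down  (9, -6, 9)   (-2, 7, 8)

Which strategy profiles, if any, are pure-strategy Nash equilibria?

(Up, L, Alpha): Player I can switch to Down (-9 → -3). Not NE.
(Up, L, Beta): Player I can switch to Down (-4 → 9). Not NE.
(Up, R, Alpha): Player I can switch to Down (4 → 6). Not NE.
(Up, R, Beta): Player II can switch to L (-2 → 7). Not NE.
(Down, L, Alpha): Player III can switch to Beta (7 → 9). Not NE.
(Down, L, Beta): Player II can switch to R (-6 → 7). Not NE.
(The remaining 2 profiles each have a profitable deviation by the same check.)

There is no pure-strategy Nash equilibrium.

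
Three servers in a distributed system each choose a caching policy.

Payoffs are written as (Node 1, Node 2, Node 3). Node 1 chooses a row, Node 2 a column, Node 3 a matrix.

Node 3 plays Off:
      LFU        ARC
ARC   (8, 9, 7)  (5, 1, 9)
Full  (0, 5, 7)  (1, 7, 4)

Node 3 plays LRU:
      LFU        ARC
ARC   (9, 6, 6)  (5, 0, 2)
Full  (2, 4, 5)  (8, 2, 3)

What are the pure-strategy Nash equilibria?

The unique pure-strategy Nash equilibrium is (ARC, LFU, Off).

(ARC, LFU, Off): Node 1 gets 8, best alternative 0; Node 2 gets 9, best alternative 1; Node 3 gets 7, best alternative 6. No profitable deviation — NE.
(ARC, LFU, LRU): Node 3 can switch to Off (6 → 7). Not NE.
(ARC, ARC, Off): Node 2 can switch to LFU (1 → 9). Not NE.
(ARC, ARC, LRU): Node 1 can switch to Full (5 → 8). Not NE.
(Full, LFU, Off): Node 1 can switch to ARC (0 → 8). Not NE.
(Full, LFU, LRU): Node 1 can switch to ARC (2 → 9). Not NE.
(Full, ARC, Off): Node 1 can switch to ARC (1 → 5). Not NE.
(Full, ARC, LRU): Node 2 can switch to LFU (2 → 4). Not NE.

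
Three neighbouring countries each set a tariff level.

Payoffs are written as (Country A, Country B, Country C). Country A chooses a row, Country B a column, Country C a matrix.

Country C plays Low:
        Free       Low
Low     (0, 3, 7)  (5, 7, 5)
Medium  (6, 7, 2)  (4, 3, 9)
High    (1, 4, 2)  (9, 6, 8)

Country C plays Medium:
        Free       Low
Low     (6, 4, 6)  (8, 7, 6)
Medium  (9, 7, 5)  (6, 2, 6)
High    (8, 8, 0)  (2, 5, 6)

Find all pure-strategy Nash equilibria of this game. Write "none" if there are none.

For each strategy profile, look for a profitable unilateral deviation.
(Low, Free, Low): Country A can switch to Medium (0 → 6). Not NE.
(Low, Free, Medium): Country A can switch to Medium (6 → 9). Not NE.
(Low, Low, Low): Country A can switch to High (5 → 9). Not NE.
(Low, Low, Medium): Country A gets 8, best alternative 6; Country B gets 7, best alternative 4; Country C gets 6, best alternative 5. No profitable deviation — NE.
(Medium, Free, Low): Country C can switch to Medium (2 → 5). Not NE.
(Medium, Free, Medium): Country A gets 9, best alternative 8; Country B gets 7, best alternative 2; Country C gets 5, best alternative 2. No profitable deviation — NE.
(Medium, Low, Low): Country A can switch to Low (4 → 5). Not NE.
(Medium, Low, Medium): Country A can switch to Low (6 → 8). Not NE.
(High, Free, Low): Country A can switch to Medium (1 → 6). Not NE.
(High, Free, Medium): Country A can switch to Medium (8 → 9). Not NE.
(High, Low, Low): Country A gets 9, best alternative 5; Country B gets 6, best alternative 4; Country C gets 8, best alternative 6. No profitable deviation — NE.
(High, Low, Medium): Country A can switch to Low (2 → 8). Not NE.

Pure-strategy Nash equilibria: (Low, Low, Medium); (Medium, Free, Medium); (High, Low, Low)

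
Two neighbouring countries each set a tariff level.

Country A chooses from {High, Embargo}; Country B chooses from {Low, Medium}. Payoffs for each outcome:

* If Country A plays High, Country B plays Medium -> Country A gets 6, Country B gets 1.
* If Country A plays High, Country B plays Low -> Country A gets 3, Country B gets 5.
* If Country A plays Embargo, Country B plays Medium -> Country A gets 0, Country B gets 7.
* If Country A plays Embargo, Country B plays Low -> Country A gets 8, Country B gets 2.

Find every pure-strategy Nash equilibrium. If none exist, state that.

For each player, find the best response to each opponent profile; mutual best responses are the pure NE.
Country A against Low: payoffs 3, 8 → best response Embargo.
Country A against Medium: payoffs 6, 0 → best response High.
Country B against High: payoffs 5, 1 → best response Low.
Country B against Embargo: payoffs 2, 7 → best response Medium.
No profile is a mutual best response for all players.

none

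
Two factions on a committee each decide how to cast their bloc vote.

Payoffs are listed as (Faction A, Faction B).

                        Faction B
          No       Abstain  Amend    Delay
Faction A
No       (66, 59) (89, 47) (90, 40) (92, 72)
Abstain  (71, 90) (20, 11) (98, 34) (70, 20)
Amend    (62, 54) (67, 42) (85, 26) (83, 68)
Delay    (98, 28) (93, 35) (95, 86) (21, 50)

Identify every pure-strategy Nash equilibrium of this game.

(No, No): Faction A can switch to Abstain (66 → 71). Not NE.
(No, Abstain): Faction A can switch to Delay (89 → 93). Not NE.
(No, Amend): Faction A can switch to Abstain (90 → 98). Not NE.
(No, Delay): Faction A gets 92, best alternative 83; Faction B gets 72, best alternative 59. No profitable deviation — NE.
(Abstain, No): Faction A can switch to Delay (71 → 98). Not NE.
(Abstain, Abstain): Faction A can switch to No (20 → 89). Not NE.
(Abstain, Amend): Faction B can switch to No (34 → 90). Not NE.
(Abstain, Delay): Faction A can switch to No (70 → 92). Not NE.
(Amend, No): Faction A can switch to No (62 → 66). Not NE.
(Amend, Abstain): Faction A can switch to No (67 → 89). Not NE.
(Amend, Amend): Faction A can switch to No (85 → 90). Not NE.
(Amend, Delay): Faction A can switch to No (83 → 92). Not NE.
(Delay, No): Faction B can switch to Abstain (28 → 35). Not NE.
(The remaining 3 profiles each have a profitable deviation by the same check.)

The unique pure-strategy Nash equilibrium is (No, Delay).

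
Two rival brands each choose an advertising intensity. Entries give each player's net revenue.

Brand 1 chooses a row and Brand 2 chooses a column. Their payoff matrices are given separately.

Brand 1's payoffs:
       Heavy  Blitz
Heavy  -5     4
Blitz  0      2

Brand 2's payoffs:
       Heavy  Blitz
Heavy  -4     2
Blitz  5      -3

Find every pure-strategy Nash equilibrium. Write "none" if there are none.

Pure-strategy Nash equilibria: (Heavy, Blitz) and (Blitz, Heavy)

For each strategy profile, look for a profitable unilateral deviation.
(Heavy, Heavy): Brand 1 can switch to Blitz (-5 → 0). Not NE.
(Heavy, Blitz): Brand 1 gets 4, best alternative 2; Brand 2 gets 2, best alternative -4. No profitable deviation — NE.
(Blitz, Heavy): Brand 1 gets 0, best alternative -5; Brand 2 gets 5, best alternative -3. No profitable deviation — NE.
(Blitz, Blitz): Brand 1 can switch to Heavy (2 → 4). Not NE.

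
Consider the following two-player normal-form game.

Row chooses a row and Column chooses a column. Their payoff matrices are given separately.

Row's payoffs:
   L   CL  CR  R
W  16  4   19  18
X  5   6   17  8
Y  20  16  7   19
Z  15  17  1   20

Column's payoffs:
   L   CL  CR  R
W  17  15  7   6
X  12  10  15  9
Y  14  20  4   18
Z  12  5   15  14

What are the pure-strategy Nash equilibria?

(W, L): Row can switch to Y (16 → 20). Not NE.
(W, CL): Row can switch to X (4 → 6). Not NE.
(W, CR): Column can switch to L (7 → 17). Not NE.
(W, R): Row can switch to Y (18 → 19). Not NE.
(X, L): Row can switch to W (5 → 16). Not NE.
(X, CL): Row can switch to Y (6 → 16). Not NE.
(X, CR): Row can switch to W (17 → 19). Not NE.
(X, R): Row can switch to W (8 → 18). Not NE.
(Y, L): Column can switch to CL (14 → 20). Not NE.
(Y, CL): Row can switch to Z (16 → 17). Not NE.
(Y, CR): Row can switch to W (7 → 19). Not NE.
(Y, R): Row can switch to Z (19 → 20). Not NE.
(The remaining 4 profiles each have a profitable deviation by the same check.)

No pure-strategy Nash equilibrium.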